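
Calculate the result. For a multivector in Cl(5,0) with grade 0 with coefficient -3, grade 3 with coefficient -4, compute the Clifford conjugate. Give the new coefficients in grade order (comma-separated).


Clifford conjugate sign for grade k: (-1)^(k(k+1)/2)
Grade 0: (-1)^(0*1/2) = (-1)^0 = 1, coeff -3 -> -3
Grade 3: (-1)^(3*4/2) = (-1)^6 = 1, coeff -4 -> -4
Conjugated coefficients: -3, -4


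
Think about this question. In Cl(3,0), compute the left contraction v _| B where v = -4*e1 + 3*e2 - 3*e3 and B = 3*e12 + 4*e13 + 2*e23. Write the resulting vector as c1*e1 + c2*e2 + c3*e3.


Left contraction v _| B = <vB>_1 (grade-1 part of the geometric product vB).
Using e1_|e12 = e2, e2_|e12 = -e1, e1_|e13 = e3, e3_|e13 = -e1, e2_|e23 = e3, e3_|e23 = -e2:
e1 coeff: -v2*b12 - v3*b13 = -(3)*(3) - (-3)*(4) = 3
e2 coeff: v1*b12 - v3*b23 = (-4)*(3) - (-3)*(2) = -6
e3 coeff: v1*b13 + v2*b23 = (-4)*(4) + (3)*(2) = -10
v _| B = 3*e1 - 6*e2 - 10*e3


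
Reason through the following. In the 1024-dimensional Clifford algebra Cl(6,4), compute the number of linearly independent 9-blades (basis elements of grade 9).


Number of grade-k basis blades in Cl(p,q) with n = p + q is C(n, k).
n = 6 + 4 = 10
C(10, 9) = 10! / (9! * 1!)
= 3628800 / (362880 * 1)
= 10


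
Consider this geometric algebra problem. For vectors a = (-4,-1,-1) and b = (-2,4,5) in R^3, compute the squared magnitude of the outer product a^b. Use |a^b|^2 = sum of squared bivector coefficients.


a wedge b = (a1*b2 - a2*b1)*e12 + (a1*b3 - a3*b1)*e13 + (a2*b3 - a3*b2)*e23
e12 coeff: (-4)*4 - (-1)*(-2) = -16 - 2 = -18
e13 coeff: (-4)*5 - (-1)*(-2) = -20 - 2 = -22
e23 coeff: (-1)*5 - (-1)*4 = -5 - (-4) = -1
|a wedge b|^2 = (-18)^2 + (-22)^2 + (-1)^2
= 324 + 484 + 1
= 809


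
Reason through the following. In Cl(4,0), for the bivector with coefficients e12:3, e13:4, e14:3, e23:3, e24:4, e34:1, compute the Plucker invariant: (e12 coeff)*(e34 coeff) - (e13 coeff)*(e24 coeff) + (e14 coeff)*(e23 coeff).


Plucker relation: af - be + cd
a*f = 3*1 = 3
b*e = 4*4 = 16
c*d = 3*3 = 9
af - be + cd = 3 - 16 + 9
= -4


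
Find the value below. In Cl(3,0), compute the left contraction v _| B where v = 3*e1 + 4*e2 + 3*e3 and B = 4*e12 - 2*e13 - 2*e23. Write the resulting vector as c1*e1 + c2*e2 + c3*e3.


Left contraction v _| B = <vB>_1 (grade-1 part of the geometric product vB).
Using e1_|e12 = e2, e2_|e12 = -e1, e1_|e13 = e3, e3_|e13 = -e1, e2_|e23 = e3, e3_|e23 = -e2:
e1 coeff: -v2*b12 - v3*b13 = -(4)*(4) - (3)*(-2) = -10
e2 coeff: v1*b12 - v3*b23 = (3)*(4) - (3)*(-2) = 18
e3 coeff: v1*b13 + v2*b23 = (3)*(-2) + (4)*(-2) = -14
v _| B = -10*e1 + 18*e2 - 14*e3


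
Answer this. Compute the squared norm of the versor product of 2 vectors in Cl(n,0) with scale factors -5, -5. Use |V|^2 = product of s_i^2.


Each vector v_i has |v_i|^2 = s_i^2
Squared scales: (-5)^2 = 25, (-5)^2 = 25
|V|^2 = 25 * 25
= 625


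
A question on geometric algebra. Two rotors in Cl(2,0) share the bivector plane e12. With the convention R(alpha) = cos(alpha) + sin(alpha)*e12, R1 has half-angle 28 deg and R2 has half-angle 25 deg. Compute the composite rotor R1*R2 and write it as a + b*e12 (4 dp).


Same-plane rotors commute and their half-angles add:
R1*R2 = cos(a1 + a2) + sin(a1 + a2)*e12.
a1 + a2 = 28 + 25 = 53 deg
cos(53 deg) = 0.6018
sin(53 deg) = 0.7986
R1*R2 = 0.6018 + 0.7986*e12


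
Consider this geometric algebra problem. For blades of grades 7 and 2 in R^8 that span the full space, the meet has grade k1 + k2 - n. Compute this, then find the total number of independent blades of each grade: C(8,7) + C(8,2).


Meet grade = grade(A) + grade(B) - n
= 7 + 2 - 8 = 1
C(8,7) = 8
C(8,2) = 28
dim_A + dim_B = 8 + 28 = 36


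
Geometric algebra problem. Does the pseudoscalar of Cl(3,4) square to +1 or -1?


The pseudoscalar I = e1...e_n (product of all n generators) of Cl(p,q) satisfies I^2 = (-1)^(q + n(n-1)/2).
p = 3, q = 4, n = p + q = 7
n(n-1)/2 = 7 * 6 / 2 = 21
Exponent = q + n(n-1)/2 = 4 + 21 = 25
I^2 = (-1)^25 = -1


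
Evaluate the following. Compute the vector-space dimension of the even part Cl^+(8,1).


Even subalgebra dimension = 2^(n-1)
n = 8 + 1 = 9
2^(9 - 1) = 2^8 = 256
Verification: sum of C(9,k) for even k = 1 + 36 + 126 + 84 + 9 = 256
Result = 256


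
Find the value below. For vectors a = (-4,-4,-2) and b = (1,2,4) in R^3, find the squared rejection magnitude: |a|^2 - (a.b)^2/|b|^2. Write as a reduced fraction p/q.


|a|^2 = (-4)^2 + (-4)^2 + (-2)^2 = 36
|b|^2 = 1^2 + 2^2 + 4^2 = 21
a . b = (-4)*1 + (-4)*2 + (-2)*4 = -20
(a.b)^2 = (-20)^2 = 400
|rej|^2 = 36 - 400/21
= (756 - 400)/21
= 356/21
In lowest terms: 356/21


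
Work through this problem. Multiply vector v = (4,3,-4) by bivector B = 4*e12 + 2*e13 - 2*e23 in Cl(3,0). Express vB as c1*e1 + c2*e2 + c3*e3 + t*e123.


vB has grade-1 (vector) and grade-3 (trivector) parts: vB = (v _| B) + (v ^ B).
Vector part <vB>_1:
  e1: -v2*b12 - v3*b13 = -(3)*(4) - (-4)*(2) = -4
  e2: v1*b12 - v3*b23 = (4)*(4) - (-4)*(-2) = 8
  e3: v1*b13 + v2*b23 = (4)*(2) + (3)*(-2) = 2
Trivector part <vB>_3:
  e123: v1*b23 - v2*b13 + v3*b12 = (4)*(-2) - (3)*(2) + (-4)*(4) = -30
vB = -4*e1 + 8*e2 + 2*e3 - 30*e123


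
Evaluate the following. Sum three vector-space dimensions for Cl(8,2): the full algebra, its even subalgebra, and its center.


n = 8 + 2 = 10
Total dim = 2^10 = 1024
Even subalgebra dim = 2^9 = 512
n is even, so center dim = 1
Sum = 1024 + 512 + 1 = 1537


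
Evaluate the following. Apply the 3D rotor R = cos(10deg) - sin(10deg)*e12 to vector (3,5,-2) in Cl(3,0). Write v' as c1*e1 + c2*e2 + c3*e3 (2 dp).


Rotor R = cos(10deg) - sin(10deg)*e12
Rotation angle theta = 2 * 10 = 20 degrees in the e12 plane (e1 -> e2).
The component perpendicular to the plane (e3) is invariant: v'_3 = v3 = -2.00
cos(20deg) = 0.9397, sin(20deg) = 0.3420
v'_1 = v1*cos(theta) - v2*sin(theta) = 3*0.9397 - 5*0.3420 = 1.11
v'_2 = v1*sin(theta) + v2*cos(theta) = 3*0.3420 + 5*0.9397 = 5.72
v' = 1.11*e1 + 5.72*e2 - 2.00*e3


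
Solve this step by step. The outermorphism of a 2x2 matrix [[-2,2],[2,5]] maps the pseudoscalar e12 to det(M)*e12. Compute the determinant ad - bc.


The outermorphism of a linear map f sends e1^e2 to f(e1)^f(e2).
f(e1) = -2*e1 + 2*e2
f(e2) = 2*e1 + 5*e2
f(e1) ^ f(e2) = (-2*e1 + 2*e2) ^ (2*e1 + 5*e2)
= (-2)*5*e12 + 2*2*e21
= (-10 - 4)*e12
= -14*e12
Coefficient = -14


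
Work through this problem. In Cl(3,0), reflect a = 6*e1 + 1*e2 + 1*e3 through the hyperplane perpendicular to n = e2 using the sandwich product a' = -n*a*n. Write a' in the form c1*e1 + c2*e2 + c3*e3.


Reflection formula: a' = -n*a*n, with n = e2 (unit vector, n^2 = 1).
For reflection through hyperplane perp to e2:
The component along e2 flips sign, others stay.
a = (6, 1, 1)
a' = (6, -1, 1)
a' = 6*e1 - 1*e2 + 1*e3


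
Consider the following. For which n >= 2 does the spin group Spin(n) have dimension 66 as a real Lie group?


dim Spin(n) = dim so(n) = n(n-1)/2.
Solve n(n-1)/2 = 66, i.e. n^2 - n - 132 = 0.
Discriminant = 1 + 8*66 = 529
n = (1 + sqrt(529))/2 = (1 + 23)/2 = 12


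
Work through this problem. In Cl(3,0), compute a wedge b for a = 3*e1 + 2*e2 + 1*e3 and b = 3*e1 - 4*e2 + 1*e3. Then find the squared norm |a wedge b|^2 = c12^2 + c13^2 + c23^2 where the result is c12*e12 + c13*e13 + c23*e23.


a wedge b = (a1*b2 - a2*b1)*e12 + (a1*b3 - a3*b1)*e13 + (a2*b3 - a3*b2)*e23
e12 coeff: 3*(-4) - 2*3 = -12 - 6 = -18
e13 coeff: 3*1 - 1*3 = 3 - 3 = 0
e23 coeff: 2*1 - 1*(-4) = 2 - (-4) = 6
|a wedge b|^2 = (-18)^2 + 0^2 + 6^2
= 324 + 0 + 36
= 360


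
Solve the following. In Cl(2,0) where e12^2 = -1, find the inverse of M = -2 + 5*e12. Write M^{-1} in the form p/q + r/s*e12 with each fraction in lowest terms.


M = -2 + 5*e12, where e12^2 = -1.
Since M commutes with its reverse ~M = a - b*e12, M * ~M = a^2 - b^2*e12^2 = a^2 + b^2.
So M^{-1} = ~M / (a^2 + b^2) = (a - b*e12)/(a^2 + b^2).
a^2 + b^2 = 4 + 25 = 29
Scalar part = -2/29 = -2/29
Bivector coeff = -5/29 = -5/29
M^{-1} = -2/29 - 5/29*e12


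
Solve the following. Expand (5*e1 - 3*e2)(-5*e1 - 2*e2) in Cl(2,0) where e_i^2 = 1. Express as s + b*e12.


Expand: (5*e1 - 3*e2)(-5*e1 - 2*e2)
= 5*(-5)*e1e1 + 5*(-2)*e1e2 + (-3)*(-5)*e2e1 + (-3)*(-2)*e2e2
Using e1^2 = e2^2 = 1, e2e1 = -e1e2:
Scalar part s = 5*(-5) + (-3)*(-2) = -25 + 6 = -19
Bivector part b = 5*(-2) - (-3)*(-5) = -10 - 15 = -25
uv = -19 - 25*e12


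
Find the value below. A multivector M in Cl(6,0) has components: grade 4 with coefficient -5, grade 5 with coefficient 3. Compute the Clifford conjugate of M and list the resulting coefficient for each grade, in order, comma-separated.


Clifford conjugate sign for grade k: (-1)^(k(k+1)/2)
Grade 4: (-1)^(4*5/2) = (-1)^10 = 1, coeff -5 -> -5
Grade 5: (-1)^(5*6/2) = (-1)^15 = -1, coeff 3 -> -3
Conjugated coefficients: -5, -3


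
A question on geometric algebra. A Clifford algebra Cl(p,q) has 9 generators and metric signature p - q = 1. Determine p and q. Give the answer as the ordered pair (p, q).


We need p + q = 9 and p - q = 1.
Adding: 2p = 9 + 1 = 10, so p = 5.
Then q = 9 - 5 = 4.
(p, q) = (5, 4)


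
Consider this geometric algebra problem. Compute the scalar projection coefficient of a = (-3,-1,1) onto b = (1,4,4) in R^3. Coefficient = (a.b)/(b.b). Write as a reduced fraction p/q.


Projection coefficient = (a . b) / (b . b)
a . b = (-3)*1 + (-1)*4 + 1*4
= -3 + (-4) + 4 = -3
b . b = 1^2 + 4^2 + 4^2
= 1 + 16 + 16 = 33
Coefficient = -3/33
In lowest terms: -1/11


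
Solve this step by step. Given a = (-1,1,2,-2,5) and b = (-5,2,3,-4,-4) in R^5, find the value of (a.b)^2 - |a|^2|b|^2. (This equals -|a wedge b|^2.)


a . b = (-1)*(-5) + 1*2 + 2*3 + (-2)*(-4) + 5*(-4)
= 5 + 2 + 6 + 8 + (-20) = 1
|a|^2 = (-1)^2 + 1^2 + 2^2 + (-2)^2 + 5^2 = 35
|b|^2 = (-5)^2 + 2^2 + 3^2 + (-4)^2 + (-4)^2 = 70
(a.b)^2 = 1^2 = 1
|a|^2 * |b|^2 = 35 * 70 = 2450
Result = 1 - 2450 = -2449


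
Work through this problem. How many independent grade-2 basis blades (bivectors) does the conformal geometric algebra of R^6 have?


The conformal model of R^6 uses Cl(7,1) with m = 6 + 2 = 8 generators.
Number of grade-2 blades = C(m, 2) = C(8, 2)
= 8*7/2 = 28


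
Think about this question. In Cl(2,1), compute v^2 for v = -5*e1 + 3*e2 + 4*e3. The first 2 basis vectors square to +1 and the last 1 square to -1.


v^2 = sum of c_i^2 * e_i^2
Positive signature terms (e_i^2 = +1): (-5)^2 + 3^2 = 34
Negative signature terms (e_j^2 = -1): 4^2 = 16
v^2 = 34 - 16 = 18


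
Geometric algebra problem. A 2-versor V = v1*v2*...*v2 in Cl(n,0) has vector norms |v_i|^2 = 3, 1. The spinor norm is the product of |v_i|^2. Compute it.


Spinor norm N(V) = |v1|^2 * |v2|^2 * ... * |v2|^2
= 3 * 1
Running product: 3, 3
N(V) = 3


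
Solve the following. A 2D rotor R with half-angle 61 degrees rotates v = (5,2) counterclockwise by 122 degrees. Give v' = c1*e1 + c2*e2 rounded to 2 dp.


Rotor R = cos(61deg) - sin(61deg)*e12
Rotation angle theta = 2 * 61 = 122 degrees
v' = R*v*~R rotates v by theta.
cos(122deg) = -0.5299, sin(122deg) = 0.8480
v'_1 = 5*cos(122deg) - 2*sin(122deg)
= 5*(-0.5299) - 2*0.8480
= -4.35
v'_2 = 5*sin(122deg) + 2*cos(122deg)
= 5*0.8480 + 2*(-0.5299)
= 3.18
v' = -4.35*e1 + 3.18*e2


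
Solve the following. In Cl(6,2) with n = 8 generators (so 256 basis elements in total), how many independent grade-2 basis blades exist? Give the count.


Number of grade-k basis blades in Cl(p,q) with n = p + q is C(n, k).
n = 6 + 2 = 8
C(8, 2) = 8! / (2! * 6!)
= 40320 / (2 * 720)
= 28


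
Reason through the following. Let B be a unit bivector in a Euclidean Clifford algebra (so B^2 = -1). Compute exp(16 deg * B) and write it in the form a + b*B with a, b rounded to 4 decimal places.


For a unit bivector B with B^2 = -1, the exponential series gives
e^(theta*B) = cos(theta) + sin(theta)*B (the GA analogue of Euler's formula).
theta = 16 degrees = 0.279253 rad
cos(16 deg) = 0.9613
sin(16 deg) = 0.2756
exp(theta*B) = 0.9613 + 0.2756*B


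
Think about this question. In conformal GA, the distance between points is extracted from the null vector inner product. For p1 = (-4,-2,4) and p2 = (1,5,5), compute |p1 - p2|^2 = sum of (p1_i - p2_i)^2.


p1 - p2 = (-5, -7, -1)
|p1 - p2|^2 = (-5)^2 + (-7)^2 + (-1)^2
= 25 + 49 + 1
= 75


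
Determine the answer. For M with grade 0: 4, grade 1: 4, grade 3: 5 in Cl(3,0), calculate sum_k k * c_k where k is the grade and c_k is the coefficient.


Grade-weighted sum = sum of grade_k * coefficient_k
0*4 = 0
1*4 = 4
3*5 = 15
Total = 0 + 4 + 15 = 19


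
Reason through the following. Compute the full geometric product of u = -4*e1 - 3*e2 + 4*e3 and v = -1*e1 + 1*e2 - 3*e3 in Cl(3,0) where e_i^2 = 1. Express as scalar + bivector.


In Cl(3,0): e_i^2 = 1, e_ie_j = -e_je_i for i != j.
Scalar part = u . v = (-4)*(-1) + (-3)*1 + 4*(-3)
= 4 + (-3) + (-12) = -11
e12 coeff = (-4)*1 - (-3)*(-1) = -4 - 3 = -7
e13 coeff = (-4)*(-3) - 4*(-1) = 12 - (-4) = 16
e23 coeff = (-3)*(-3) - 4*1 = 9 - 4 = 5
uv = -11 - 7*e12 + 16*e13 + 5*e23


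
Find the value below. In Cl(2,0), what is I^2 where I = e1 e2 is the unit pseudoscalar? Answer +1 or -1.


The pseudoscalar I = e1...e_n (product of all n generators) of Cl(p,q) satisfies I^2 = (-1)^(q + n(n-1)/2).
p = 2, q = 0, n = p + q = 2
n(n-1)/2 = 2 * 1 / 2 = 1
Exponent = q + n(n-1)/2 = 0 + 1 = 1
I^2 = (-1)^1 = -1


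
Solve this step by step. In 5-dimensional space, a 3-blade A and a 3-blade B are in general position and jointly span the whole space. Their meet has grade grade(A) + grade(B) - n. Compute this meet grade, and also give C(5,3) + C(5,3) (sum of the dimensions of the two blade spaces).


Meet grade = grade(A) + grade(B) - n
= 3 + 3 - 5 = 1
C(5,3) = 10
C(5,3) = 10
dim_A + dim_B = 10 + 10 = 20


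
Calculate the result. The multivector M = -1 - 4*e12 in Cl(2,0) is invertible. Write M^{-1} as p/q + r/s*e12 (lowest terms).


M = -1 - 4*e12, where e12^2 = -1.
Since M commutes with its reverse ~M = a - b*e12, M * ~M = a^2 - b^2*e12^2 = a^2 + b^2.
So M^{-1} = ~M / (a^2 + b^2) = (a - b*e12)/(a^2 + b^2).
a^2 + b^2 = 1 + 16 = 17
Scalar part = -1/17 = -1/17
Bivector coeff = 4/17 = 4/17
M^{-1} = -1/17 + 4/17*e12


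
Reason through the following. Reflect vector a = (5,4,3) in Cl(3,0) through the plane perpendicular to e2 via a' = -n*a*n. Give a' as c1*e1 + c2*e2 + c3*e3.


Reflection formula: a' = -n*a*n, with n = e2 (unit vector, n^2 = 1).
For reflection through hyperplane perp to e2:
The component along e2 flips sign, others stay.
a = (5, 4, 3)
a' = (5, -4, 3)
a' = 5*e1 - 4*e2 + 3*e3


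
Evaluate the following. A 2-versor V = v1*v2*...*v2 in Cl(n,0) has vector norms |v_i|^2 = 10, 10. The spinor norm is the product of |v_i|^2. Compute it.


Spinor norm N(V) = |v1|^2 * |v2|^2 * ... * |v2|^2
= 10 * 10
Running product: 10, 100
N(V) = 100


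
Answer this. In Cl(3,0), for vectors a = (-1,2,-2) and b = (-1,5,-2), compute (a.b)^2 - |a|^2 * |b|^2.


a . b = (-1)*(-1) + 2*5 + (-2)*(-2)
= 1 + 10 + 4 = 15
|a|^2 = (-1)^2 + 2^2 + (-2)^2 = 9
|b|^2 = (-1)^2 + 5^2 + (-2)^2 = 30
(a.b)^2 = 15^2 = 225
|a|^2 * |b|^2 = 9 * 30 = 270
Result = 225 - 270 = -45


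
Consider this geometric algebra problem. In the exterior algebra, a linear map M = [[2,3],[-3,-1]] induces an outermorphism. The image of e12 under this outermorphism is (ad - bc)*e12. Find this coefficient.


The outermorphism of a linear map f sends e1^e2 to f(e1)^f(e2).
f(e1) = 2*e1 - 3*e2
f(e2) = 3*e1 - 1*e2
f(e1) ^ f(e2) = (2*e1 - 3*e2) ^ (3*e1 - 1*e2)
= 2*(-1)*e12 + (-3)*3*e21
= (-2 - (-9))*e12
= 7*e12
Coefficient = 7


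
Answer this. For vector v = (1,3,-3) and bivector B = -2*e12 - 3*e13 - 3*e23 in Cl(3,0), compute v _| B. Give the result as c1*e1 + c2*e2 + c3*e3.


Left contraction v _| B = <vB>_1 (grade-1 part of the geometric product vB).
Using e1_|e12 = e2, e2_|e12 = -e1, e1_|e13 = e3, e3_|e13 = -e1, e2_|e23 = e3, e3_|e23 = -e2:
e1 coeff: -v2*b12 - v3*b13 = -(3)*(-2) - (-3)*(-3) = -3
e2 coeff: v1*b12 - v3*b23 = (1)*(-2) - (-3)*(-3) = -11
e3 coeff: v1*b13 + v2*b23 = (1)*(-3) + (3)*(-3) = -12
v _| B = -3*e1 - 11*e2 - 12*e3


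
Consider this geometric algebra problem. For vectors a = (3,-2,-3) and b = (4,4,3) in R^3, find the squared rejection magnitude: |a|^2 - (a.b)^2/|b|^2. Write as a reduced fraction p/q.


|a|^2 = 3^2 + (-2)^2 + (-3)^2 = 22
|b|^2 = 4^2 + 4^2 + 3^2 = 41
a . b = 3*4 + (-2)*4 + (-3)*3 = -5
(a.b)^2 = (-5)^2 = 25
|rej|^2 = 22 - 25/41
= (902 - 25)/41
= 877/41
In lowest terms: 877/41


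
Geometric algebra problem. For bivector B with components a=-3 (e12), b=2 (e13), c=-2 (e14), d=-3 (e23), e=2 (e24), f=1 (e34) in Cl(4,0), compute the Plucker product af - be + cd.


Plucker relation: af - be + cd
a*f = (-3)*1 = -3
b*e = 2*2 = 4
c*d = (-2)*(-3) = 6
af - be + cd = -3 - 4 + 6
= -1


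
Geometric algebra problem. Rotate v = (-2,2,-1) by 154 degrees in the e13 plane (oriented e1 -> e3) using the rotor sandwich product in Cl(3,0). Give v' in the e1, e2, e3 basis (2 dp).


Rotor R = cos(77deg) - sin(77deg)*e13
Rotation angle theta = 2 * 77 = 154 degrees in the e13 plane (e1 -> e3).
The component perpendicular to the plane (e2) is invariant: v'_2 = v2 = 2.00
cos(154deg) = -0.8988, sin(154deg) = 0.4384
v'_1 = v1*cos(theta) - v3*sin(theta) = -2*(-0.8988) - (-1)*0.4384 = 2.24
v'_3 = v1*sin(theta) + v3*cos(theta) = -2*0.4384 + (-1)*(-0.8988) = 0.02
v' = 2.24*e1 + 2.00*e2 + 0.02*e3


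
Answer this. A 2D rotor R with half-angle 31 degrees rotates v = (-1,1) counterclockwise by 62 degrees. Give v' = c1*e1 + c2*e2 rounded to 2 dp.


Rotor R = cos(31deg) - sin(31deg)*e12
Rotation angle theta = 2 * 31 = 62 degrees
v' = R*v*~R rotates v by theta.
cos(62deg) = 0.4695, sin(62deg) = 0.8829
v'_1 = -1*cos(62deg) - 1*sin(62deg)
= -1*0.4695 - 1*0.8829
= -1.35
v'_2 = -1*sin(62deg) + 1*cos(62deg)
= -1*0.8829 + 1*0.4695
= -0.41
v' = -1.35*e1 - 0.41*e2


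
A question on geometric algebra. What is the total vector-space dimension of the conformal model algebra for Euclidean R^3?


The conformal model of R^3 uses Cl(4,1): the 3 Euclidean generators plus two extra orthogonal generators e+ (e+^2 = +1) and e- (e-^2 = -1), from which the null vectors e0, einf are built.
Number of generators m = 3 + 2 = 5.
dim Cl(p,q) = 2^m = 2^5 = 32


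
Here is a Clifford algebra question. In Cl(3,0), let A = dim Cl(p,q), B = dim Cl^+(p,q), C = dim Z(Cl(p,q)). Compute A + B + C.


n = 3 + 0 = 3
Total dim = 2^3 = 8
Even subalgebra dim = 2^2 = 4
n is odd, so center dim = 2
Sum = 8 + 4 + 2 = 14


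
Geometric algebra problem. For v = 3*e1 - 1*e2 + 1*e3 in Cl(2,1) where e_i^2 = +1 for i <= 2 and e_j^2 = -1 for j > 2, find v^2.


v^2 = sum of c_i^2 * e_i^2
Positive signature terms (e_i^2 = +1): 3^2 + (-1)^2 = 10
Negative signature terms (e_j^2 = -1): 1^2 = 1
v^2 = 10 - 1 = 9


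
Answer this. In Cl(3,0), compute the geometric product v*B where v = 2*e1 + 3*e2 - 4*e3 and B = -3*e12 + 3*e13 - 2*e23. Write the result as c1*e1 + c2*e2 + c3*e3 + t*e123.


vB has grade-1 (vector) and grade-3 (trivector) parts: vB = (v _| B) + (v ^ B).
Vector part <vB>_1:
  e1: -v2*b12 - v3*b13 = -(3)*(-3) - (-4)*(3) = 21
  e2: v1*b12 - v3*b23 = (2)*(-3) - (-4)*(-2) = -14
  e3: v1*b13 + v2*b23 = (2)*(3) + (3)*(-2) = 0
Trivector part <vB>_3:
  e123: v1*b23 - v2*b13 + v3*b12 = (2)*(-2) - (3)*(3) + (-4)*(-3) = -1
vB = 21*e1 - 14*e2 + 0*e3 - 1*e123


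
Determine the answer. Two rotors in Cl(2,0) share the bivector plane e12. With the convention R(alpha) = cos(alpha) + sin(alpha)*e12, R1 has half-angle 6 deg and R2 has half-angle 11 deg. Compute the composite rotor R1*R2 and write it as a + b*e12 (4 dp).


Same-plane rotors commute and their half-angles add:
R1*R2 = cos(a1 + a2) + sin(a1 + a2)*e12.
a1 + a2 = 6 + 11 = 17 deg
cos(17 deg) = 0.9563
sin(17 deg) = 0.2924
R1*R2 = 0.9563 + 0.2924*e12


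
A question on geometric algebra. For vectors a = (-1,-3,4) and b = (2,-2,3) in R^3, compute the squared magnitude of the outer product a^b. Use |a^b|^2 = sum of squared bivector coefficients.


a wedge b = (a1*b2 - a2*b1)*e12 + (a1*b3 - a3*b1)*e13 + (a2*b3 - a3*b2)*e23
e12 coeff: (-1)*(-2) - (-3)*2 = 2 - (-6) = 8
e13 coeff: (-1)*3 - 4*2 = -3 - 8 = -11
e23 coeff: (-3)*3 - 4*(-2) = -9 - (-8) = -1
|a wedge b|^2 = 8^2 + (-11)^2 + (-1)^2
= 64 + 121 + 1
= 186


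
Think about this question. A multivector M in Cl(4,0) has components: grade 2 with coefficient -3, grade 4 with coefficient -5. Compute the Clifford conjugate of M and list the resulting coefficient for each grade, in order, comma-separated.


Clifford conjugate sign for grade k: (-1)^(k(k+1)/2)
Grade 2: (-1)^(2*3/2) = (-1)^3 = -1, coeff -3 -> 3
Grade 4: (-1)^(4*5/2) = (-1)^10 = 1, coeff -5 -> -5
Conjugated coefficients: 3, -5


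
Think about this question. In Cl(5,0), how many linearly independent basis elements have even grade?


Even subalgebra dimension = 2^(n-1)
n = 5 + 0 = 5
2^(5 - 1) = 2^4 = 16
Verification: sum of C(5,k) for even k = 1 + 10 + 5 = 16
Result = 16


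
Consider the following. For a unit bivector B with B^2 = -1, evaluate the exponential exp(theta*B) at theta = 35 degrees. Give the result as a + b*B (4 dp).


For a unit bivector B with B^2 = -1, the exponential series gives
e^(theta*B) = cos(theta) + sin(theta)*B (the GA analogue of Euler's formula).
theta = 35 degrees = 0.610865 rad
cos(35 deg) = 0.8192
sin(35 deg) = 0.5736
exp(theta*B) = 0.8192 + 0.5736*B


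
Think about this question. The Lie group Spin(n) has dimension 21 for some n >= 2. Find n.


dim Spin(n) = dim so(n) = n(n-1)/2.
Solve n(n-1)/2 = 21, i.e. n^2 - n - 42 = 0.
Discriminant = 1 + 8*21 = 169
n = (1 + sqrt(169))/2 = (1 + 13)/2 = 7


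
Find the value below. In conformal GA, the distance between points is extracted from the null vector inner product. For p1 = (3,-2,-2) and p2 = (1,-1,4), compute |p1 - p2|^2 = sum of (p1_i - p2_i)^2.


p1 - p2 = (2, -1, -6)
|p1 - p2|^2 = 2^2 + (-1)^2 + (-6)^2
= 4 + 1 + 36
= 41


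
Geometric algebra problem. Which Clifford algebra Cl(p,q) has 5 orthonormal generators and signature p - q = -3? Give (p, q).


We need p + q = 5 and p - q = -3.
Adding: 2p = 5 + (-3) = 2, so p = 1.
Then q = 5 - 1 = 4.
(p, q) = (1, 4)


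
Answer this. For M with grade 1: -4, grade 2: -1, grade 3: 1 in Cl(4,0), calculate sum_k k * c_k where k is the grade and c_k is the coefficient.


Grade-weighted sum = sum of grade_k * coefficient_k
1*(-4) = -4
2*(-1) = -2
3*1 = 3
Total = -4 + (-2) + 3 = -3


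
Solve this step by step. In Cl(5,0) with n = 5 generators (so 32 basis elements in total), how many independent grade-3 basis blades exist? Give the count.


Number of grade-k basis blades in Cl(p,q) with n = p + q is C(n, k).
n = 5 + 0 = 5
C(5, 3) = 5! / (3! * 2!)
= 120 / (6 * 2)
= 10


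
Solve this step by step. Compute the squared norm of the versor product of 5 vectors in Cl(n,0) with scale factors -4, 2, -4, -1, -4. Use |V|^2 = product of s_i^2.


Each vector v_i has |v_i|^2 = s_i^2
Squared scales: (-4)^2 = 16, 2^2 = 4, (-4)^2 = 16, (-1)^2 = 1, (-4)^2 = 16
|V|^2 = 16 * 4 * 16 * 1 * 16
= 16384


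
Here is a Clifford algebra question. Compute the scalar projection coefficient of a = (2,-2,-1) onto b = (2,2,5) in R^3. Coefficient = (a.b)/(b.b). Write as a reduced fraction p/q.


Projection coefficient = (a . b) / (b . b)
a . b = 2*2 + (-2)*2 + (-1)*5
= 4 + (-4) + (-5) = -5
b . b = 2^2 + 2^2 + 5^2
= 4 + 4 + 25 = 33
Coefficient = -5/33
In lowest terms: -5/33


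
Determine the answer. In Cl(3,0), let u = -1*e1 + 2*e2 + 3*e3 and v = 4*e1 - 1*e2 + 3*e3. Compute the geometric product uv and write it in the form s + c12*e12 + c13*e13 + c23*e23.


In Cl(3,0): e_i^2 = 1, e_ie_j = -e_je_i for i != j.
Scalar part = u . v = (-1)*4 + 2*(-1) + 3*3
= -4 + (-2) + 9 = 3
e12 coeff = (-1)*(-1) - 2*4 = 1 - 8 = -7
e13 coeff = (-1)*3 - 3*4 = -3 - 12 = -15
e23 coeff = 2*3 - 3*(-1) = 6 - (-3) = 9
uv = 3 - 7*e12 - 15*e13 + 9*e23


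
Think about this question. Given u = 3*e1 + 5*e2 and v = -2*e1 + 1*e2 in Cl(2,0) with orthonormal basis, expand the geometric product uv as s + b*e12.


Expand: (3*e1 + 5*e2)(-2*e1 + 1*e2)
= 3*(-2)*e1e1 + 3*1*e1e2 + 5*(-2)*e2e1 + 5*1*e2e2
Using e1^2 = e2^2 = 1, e2e1 = -e1e2:
Scalar part s = 3*(-2) + 5*1 = -6 + 5 = -1
Bivector part b = 3*1 - 5*(-2) = 3 - (-10) = 13
uv = -1 + 13*e12


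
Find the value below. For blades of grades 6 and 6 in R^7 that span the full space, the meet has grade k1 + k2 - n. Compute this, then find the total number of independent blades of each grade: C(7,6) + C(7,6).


Meet grade = grade(A) + grade(B) - n
= 6 + 6 - 7 = 5
C(7,6) = 7
C(7,6) = 7
dim_A + dim_B = 7 + 7 = 14


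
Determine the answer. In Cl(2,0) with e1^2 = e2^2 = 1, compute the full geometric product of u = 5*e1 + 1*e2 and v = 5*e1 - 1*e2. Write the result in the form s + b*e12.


Expand: (5*e1 + 1*e2)(5*e1 - 1*e2)
= 5*5*e1e1 + 5*(-1)*e1e2 + 1*5*e2e1 + 1*(-1)*e2e2
Using e1^2 = e2^2 = 1, e2e1 = -e1e2:
Scalar part s = 5*5 + 1*(-1) = 25 + (-1) = 24
Bivector part b = 5*(-1) - 1*5 = -5 - 5 = -10
uv = 24 - 10*e12


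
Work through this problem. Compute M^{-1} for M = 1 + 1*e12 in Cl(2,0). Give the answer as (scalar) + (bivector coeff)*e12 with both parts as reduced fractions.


M = 1 + 1*e12, where e12^2 = -1.
Since M commutes with its reverse ~M = a - b*e12, M * ~M = a^2 - b^2*e12^2 = a^2 + b^2.
So M^{-1} = ~M / (a^2 + b^2) = (a - b*e12)/(a^2 + b^2).
a^2 + b^2 = 1 + 1 = 2
Scalar part = 1/2 = 1/2
Bivector coeff = -1/2 = -1/2
M^{-1} = 1/2 - 1/2*e12


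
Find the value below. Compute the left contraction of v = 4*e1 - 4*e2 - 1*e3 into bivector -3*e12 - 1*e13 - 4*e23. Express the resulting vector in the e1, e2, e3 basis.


Left contraction v _| B = <vB>_1 (grade-1 part of the geometric product vB).
Using e1_|e12 = e2, e2_|e12 = -e1, e1_|e13 = e3, e3_|e13 = -e1, e2_|e23 = e3, e3_|e23 = -e2:
e1 coeff: -v2*b12 - v3*b13 = -(-4)*(-3) - (-1)*(-1) = -13
e2 coeff: v1*b12 - v3*b23 = (4)*(-3) - (-1)*(-4) = -16
e3 coeff: v1*b13 + v2*b23 = (4)*(-1) + (-4)*(-4) = 12
v _| B = -13*e1 - 16*e2 + 12*e3


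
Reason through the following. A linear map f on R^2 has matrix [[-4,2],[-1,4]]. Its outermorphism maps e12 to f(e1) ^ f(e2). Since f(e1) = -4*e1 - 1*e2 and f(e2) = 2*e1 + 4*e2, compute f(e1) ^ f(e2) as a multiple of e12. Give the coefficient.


The outermorphism of a linear map f sends e1^e2 to f(e1)^f(e2).
f(e1) = -4*e1 - 1*e2
f(e2) = 2*e1 + 4*e2
f(e1) ^ f(e2) = (-4*e1 - 1*e2) ^ (2*e1 + 4*e2)
= (-4)*4*e12 + (-1)*2*e21
= (-16 - (-2))*e12
= -14*e12
Coefficient = -14


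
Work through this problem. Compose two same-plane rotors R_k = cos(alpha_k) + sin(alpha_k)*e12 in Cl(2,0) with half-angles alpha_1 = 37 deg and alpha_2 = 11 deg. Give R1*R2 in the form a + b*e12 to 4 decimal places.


Same-plane rotors commute and their half-angles add:
R1*R2 = cos(a1 + a2) + sin(a1 + a2)*e12.
a1 + a2 = 37 + 11 = 48 deg
cos(48 deg) = 0.6691
sin(48 deg) = 0.7431
R1*R2 = 0.6691 + 0.7431*e12


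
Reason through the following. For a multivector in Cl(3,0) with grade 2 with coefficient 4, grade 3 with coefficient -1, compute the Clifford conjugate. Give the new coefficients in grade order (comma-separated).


Clifford conjugate sign for grade k: (-1)^(k(k+1)/2)
Grade 2: (-1)^(2*3/2) = (-1)^3 = -1, coeff 4 -> -4
Grade 3: (-1)^(3*4/2) = (-1)^6 = 1, coeff -1 -> -1
Conjugated coefficients: -4, -1


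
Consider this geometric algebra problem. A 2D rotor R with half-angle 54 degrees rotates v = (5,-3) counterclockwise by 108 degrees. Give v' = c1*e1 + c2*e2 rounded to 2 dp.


Rotor R = cos(54deg) - sin(54deg)*e12
Rotation angle theta = 2 * 54 = 108 degrees
v' = R*v*~R rotates v by theta.
cos(108deg) = -0.3090, sin(108deg) = 0.9511
v'_1 = 5*cos(108deg) - (-3)*sin(108deg)
= 5*(-0.3090) - (-3)*0.9511
= 1.31
v'_2 = 5*sin(108deg) + (-3)*cos(108deg)
= 5*0.9511 + (-3)*(-0.3090)
= 5.68
v' = 1.31*e1 + 5.68*e2


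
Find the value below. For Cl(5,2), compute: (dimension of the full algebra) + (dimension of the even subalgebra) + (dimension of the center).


n = 5 + 2 = 7
Total dim = 2^7 = 128
Even subalgebra dim = 2^6 = 64
n is odd, so center dim = 2
Sum = 128 + 64 + 2 = 194


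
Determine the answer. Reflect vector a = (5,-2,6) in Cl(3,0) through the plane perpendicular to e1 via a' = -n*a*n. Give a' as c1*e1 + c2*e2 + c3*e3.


Reflection formula: a' = -n*a*n, with n = e1 (unit vector, n^2 = 1).
For reflection through hyperplane perp to e1:
The component along e1 flips sign, others stay.
a = (5, -2, 6)
a' = (-5, -2, 6)
a' = -5*e1 - 2*e2 + 6*e3


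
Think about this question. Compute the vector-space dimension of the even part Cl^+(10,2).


Even subalgebra dimension = 2^(n-1)
n = 10 + 2 = 12
2^(12 - 1) = 2^11 = 2048
Verification: sum of C(12,k) for even k = 1 + 66 + 495 + 924 + 495 + 66 + 1 = 2048
Result = 2048


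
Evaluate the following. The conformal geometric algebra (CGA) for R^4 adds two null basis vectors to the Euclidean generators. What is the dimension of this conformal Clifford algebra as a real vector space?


The conformal model of R^4 uses Cl(5,1): the 4 Euclidean generators plus two extra orthogonal generators e+ (e+^2 = +1) and e- (e-^2 = -1), from which the null vectors e0, einf are built.
Number of generators m = 4 + 2 = 6.
dim Cl(p,q) = 2^m = 2^6 = 64


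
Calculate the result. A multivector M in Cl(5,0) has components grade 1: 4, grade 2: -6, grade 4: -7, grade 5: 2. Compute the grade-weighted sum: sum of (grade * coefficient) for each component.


Grade-weighted sum = sum of grade_k * coefficient_k
1*4 = 4
2*(-6) = -12
4*(-7) = -28
5*2 = 10
Total = 4 + (-12) + (-28) + 10 = -26


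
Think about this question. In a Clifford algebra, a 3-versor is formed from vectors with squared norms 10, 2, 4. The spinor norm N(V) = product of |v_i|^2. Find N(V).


Spinor norm N(V) = |v1|^2 * |v2|^2 * ... * |v3|^2
= 10 * 2 * 4
Running product: 10, 20, 80
N(V) = 80


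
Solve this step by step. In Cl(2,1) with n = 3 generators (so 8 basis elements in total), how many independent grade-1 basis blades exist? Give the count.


Number of grade-k basis blades in Cl(p,q) with n = p + q is C(n, k).
n = 2 + 1 = 3
C(3, 1) = 3! / (1! * 2!)
= 6 / (1 * 2)
= 3


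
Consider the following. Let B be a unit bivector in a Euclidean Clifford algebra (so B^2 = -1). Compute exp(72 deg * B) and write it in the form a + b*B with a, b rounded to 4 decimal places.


For a unit bivector B with B^2 = -1, the exponential series gives
e^(theta*B) = cos(theta) + sin(theta)*B (the GA analogue of Euler's formula).
theta = 72 degrees = 1.256637 rad
cos(72 deg) = 0.3090
sin(72 deg) = 0.9511
exp(theta*B) = 0.3090 + 0.9511*B


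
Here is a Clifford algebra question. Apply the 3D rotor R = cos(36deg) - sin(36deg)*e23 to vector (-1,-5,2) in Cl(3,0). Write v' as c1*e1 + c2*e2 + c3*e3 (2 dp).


Rotor R = cos(36deg) - sin(36deg)*e23
Rotation angle theta = 2 * 36 = 72 degrees in the e23 plane (e2 -> e3).
The component perpendicular to the plane (e1) is invariant: v'_1 = v1 = -1.00
cos(72deg) = 0.3090, sin(72deg) = 0.9511
v'_2 = v2*cos(theta) - v3*sin(theta) = -5*0.3090 - 2*0.9511 = -3.45
v'_3 = v2*sin(theta) + v3*cos(theta) = -5*0.9511 + 2*0.3090 = -4.14
v' = -1.00*e1 - 3.45*e2 - 4.14*e3


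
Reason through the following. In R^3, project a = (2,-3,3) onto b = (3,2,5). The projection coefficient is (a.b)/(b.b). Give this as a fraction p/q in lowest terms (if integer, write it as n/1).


Projection coefficient = (a . b) / (b . b)
a . b = 2*3 + (-3)*2 + 3*5
= 6 + (-6) + 15 = 15
b . b = 3^2 + 2^2 + 5^2
= 9 + 4 + 25 = 38
Coefficient = 15/38
In lowest terms: 15/38


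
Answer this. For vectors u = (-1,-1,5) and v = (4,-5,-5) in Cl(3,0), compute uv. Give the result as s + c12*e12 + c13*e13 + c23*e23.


In Cl(3,0): e_i^2 = 1, e_ie_j = -e_je_i for i != j.
Scalar part = u . v = (-1)*4 + (-1)*(-5) + 5*(-5)
= -4 + 5 + (-25) = -24
e12 coeff = (-1)*(-5) - (-1)*4 = 5 - (-4) = 9
e13 coeff = (-1)*(-5) - 5*4 = 5 - 20 = -15
e23 coeff = (-1)*(-5) - 5*(-5) = 5 - (-25) = 30
uv = -24 + 9*e12 - 15*e13 + 30*e23


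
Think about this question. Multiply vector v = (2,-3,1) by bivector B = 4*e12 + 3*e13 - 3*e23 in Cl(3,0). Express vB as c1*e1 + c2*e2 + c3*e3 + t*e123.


vB has grade-1 (vector) and grade-3 (trivector) parts: vB = (v _| B) + (v ^ B).
Vector part <vB>_1:
  e1: -v2*b12 - v3*b13 = -(-3)*(4) - (1)*(3) = 9
  e2: v1*b12 - v3*b23 = (2)*(4) - (1)*(-3) = 11
  e3: v1*b13 + v2*b23 = (2)*(3) + (-3)*(-3) = 15
Trivector part <vB>_3:
  e123: v1*b23 - v2*b13 + v3*b12 = (2)*(-3) - (-3)*(3) + (1)*(4) = 7
vB = 9*e1 + 11*e2 + 15*e3 + 7*e123


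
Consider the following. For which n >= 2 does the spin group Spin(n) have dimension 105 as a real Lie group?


dim Spin(n) = dim so(n) = n(n-1)/2.
Solve n(n-1)/2 = 105, i.e. n^2 - n - 210 = 0.
Discriminant = 1 + 8*105 = 841
n = (1 + sqrt(841))/2 = (1 + 29)/2 = 15


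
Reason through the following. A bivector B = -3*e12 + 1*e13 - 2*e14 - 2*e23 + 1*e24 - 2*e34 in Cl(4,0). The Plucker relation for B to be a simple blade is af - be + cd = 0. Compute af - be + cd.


Plucker relation: af - be + cd
a*f = (-3)*(-2) = 6
b*e = 1*1 = 1
c*d = (-2)*(-2) = 4
af - be + cd = 6 - 1 + 4
= 9


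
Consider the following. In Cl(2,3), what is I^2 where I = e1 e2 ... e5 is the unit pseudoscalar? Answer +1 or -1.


The pseudoscalar I = e1...e_n (product of all n generators) of Cl(p,q) satisfies I^2 = (-1)^(q + n(n-1)/2).
p = 2, q = 3, n = p + q = 5
n(n-1)/2 = 5 * 4 / 2 = 10
Exponent = q + n(n-1)/2 = 3 + 10 = 13
I^2 = (-1)^13 = -1


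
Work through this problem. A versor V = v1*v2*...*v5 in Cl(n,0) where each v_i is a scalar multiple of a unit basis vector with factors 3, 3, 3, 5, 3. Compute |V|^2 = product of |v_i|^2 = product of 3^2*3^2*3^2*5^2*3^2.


Each vector v_i has |v_i|^2 = s_i^2
Squared scales: 3^2 = 9, 3^2 = 9, 3^2 = 9, 5^2 = 25, 3^2 = 9
|V|^2 = 9 * 9 * 9 * 25 * 9
= 164025


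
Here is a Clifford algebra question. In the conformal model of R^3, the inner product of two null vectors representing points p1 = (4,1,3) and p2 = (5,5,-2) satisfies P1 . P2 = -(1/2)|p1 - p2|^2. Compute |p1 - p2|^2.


p1 - p2 = (-1, -4, 5)
|p1 - p2|^2 = (-1)^2 + (-4)^2 + 5^2
= 1 + 16 + 25
= 42


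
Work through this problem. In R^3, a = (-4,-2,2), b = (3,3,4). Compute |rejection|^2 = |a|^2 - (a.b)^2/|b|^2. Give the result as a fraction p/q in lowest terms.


|a|^2 = (-4)^2 + (-2)^2 + 2^2 = 24
|b|^2 = 3^2 + 3^2 + 4^2 = 34
a . b = (-4)*3 + (-2)*3 + 2*4 = -10
(a.b)^2 = (-10)^2 = 100
|rej|^2 = 24 - 100/34
= (816 - 100)/34
= 716/34
In lowest terms: 358/17


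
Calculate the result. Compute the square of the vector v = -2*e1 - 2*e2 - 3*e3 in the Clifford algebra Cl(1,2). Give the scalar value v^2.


v^2 = sum of c_i^2 * e_i^2
Positive signature terms (e_i^2 = +1): (-2)^2 = 4
Negative signature terms (e_j^2 = -1): (-2)^2 + (-3)^2 = 13
v^2 = 4 - 13 = -9


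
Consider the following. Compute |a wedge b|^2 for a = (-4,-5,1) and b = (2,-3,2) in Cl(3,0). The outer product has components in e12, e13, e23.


a wedge b = (a1*b2 - a2*b1)*e12 + (a1*b3 - a3*b1)*e13 + (a2*b3 - a3*b2)*e23
e12 coeff: (-4)*(-3) - (-5)*2 = 12 - (-10) = 22
e13 coeff: (-4)*2 - 1*2 = -8 - 2 = -10
e23 coeff: (-5)*2 - 1*(-3) = -10 - (-3) = -7
|a wedge b|^2 = 22^2 + (-10)^2 + (-7)^2
= 484 + 100 + 49
= 633


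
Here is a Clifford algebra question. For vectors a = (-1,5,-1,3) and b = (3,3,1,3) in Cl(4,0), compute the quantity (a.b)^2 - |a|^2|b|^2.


a . b = (-1)*3 + 5*3 + (-1)*1 + 3*3
= -3 + 15 + (-1) + 9 = 20
|a|^2 = (-1)^2 + 5^2 + (-1)^2 + 3^2 = 36
|b|^2 = 3^2 + 3^2 + 1^2 + 3^2 = 28
(a.b)^2 = 20^2 = 400
|a|^2 * |b|^2 = 36 * 28 = 1008
Result = 400 - 1008 = -608


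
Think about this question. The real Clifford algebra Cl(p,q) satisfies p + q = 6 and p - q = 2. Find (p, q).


We need p + q = 6 and p - q = 2.
Adding: 2p = 6 + 2 = 8, so p = 4.
Then q = 6 - 4 = 2.
(p, q) = (4, 2)


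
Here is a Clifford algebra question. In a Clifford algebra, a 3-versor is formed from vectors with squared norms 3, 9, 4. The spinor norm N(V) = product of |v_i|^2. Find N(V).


Spinor norm N(V) = |v1|^2 * |v2|^2 * ... * |v3|^2
= 3 * 9 * 4
Running product: 3, 27, 108
N(V) = 108


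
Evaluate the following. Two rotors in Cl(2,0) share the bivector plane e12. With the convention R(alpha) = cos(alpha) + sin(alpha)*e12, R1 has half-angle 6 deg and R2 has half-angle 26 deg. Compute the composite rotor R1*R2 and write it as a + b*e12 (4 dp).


Same-plane rotors commute and their half-angles add:
R1*R2 = cos(a1 + a2) + sin(a1 + a2)*e12.
a1 + a2 = 6 + 26 = 32 deg
cos(32 deg) = 0.8480
sin(32 deg) = 0.5299
R1*R2 = 0.8480 + 0.5299*e12


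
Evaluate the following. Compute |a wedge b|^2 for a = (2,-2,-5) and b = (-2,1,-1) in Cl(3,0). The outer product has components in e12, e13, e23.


a wedge b = (a1*b2 - a2*b1)*e12 + (a1*b3 - a3*b1)*e13 + (a2*b3 - a3*b2)*e23
e12 coeff: 2*1 - (-2)*(-2) = 2 - 4 = -2
e13 coeff: 2*(-1) - (-5)*(-2) = -2 - 10 = -12
e23 coeff: (-2)*(-1) - (-5)*1 = 2 - (-5) = 7
|a wedge b|^2 = (-2)^2 + (-12)^2 + 7^2
= 4 + 144 + 49
= 197


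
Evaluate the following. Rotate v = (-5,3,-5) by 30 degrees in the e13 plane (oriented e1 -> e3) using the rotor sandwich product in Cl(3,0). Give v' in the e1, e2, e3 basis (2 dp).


Rotor R = cos(15deg) - sin(15deg)*e13
Rotation angle theta = 2 * 15 = 30 degrees in the e13 plane (e1 -> e3).
The component perpendicular to the plane (e2) is invariant: v'_2 = v2 = 3.00
cos(30deg) = 0.8660, sin(30deg) = 0.5000
v'_1 = v1*cos(theta) - v3*sin(theta) = -5*0.8660 - (-5)*0.5000 = -1.83
v'_3 = v1*sin(theta) + v3*cos(theta) = -5*0.5000 + (-5)*0.8660 = -6.83
v' = -1.83*e1 + 3.00*e2 - 6.83*e3


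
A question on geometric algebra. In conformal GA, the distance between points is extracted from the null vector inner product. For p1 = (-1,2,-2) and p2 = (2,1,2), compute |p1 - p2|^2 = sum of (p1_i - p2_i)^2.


p1 - p2 = (-3, 1, -4)
|p1 - p2|^2 = (-3)^2 + 1^2 + (-4)^2
= 9 + 1 + 16
= 26


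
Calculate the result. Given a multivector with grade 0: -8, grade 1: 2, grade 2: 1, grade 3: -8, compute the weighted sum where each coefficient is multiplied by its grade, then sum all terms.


Grade-weighted sum = sum of grade_k * coefficient_k
0*(-8) = 0
1*2 = 2
2*1 = 2
3*(-8) = -24
Total = 0 + 2 + 2 + (-24) = -20


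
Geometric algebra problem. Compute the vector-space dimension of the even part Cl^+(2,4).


Even subalgebra dimension = 2^(n-1)
n = 2 + 4 = 6
2^(6 - 1) = 2^5 = 32
Verification: sum of C(6,k) for even k = 1 + 15 + 15 + 1 = 32
Result = 32


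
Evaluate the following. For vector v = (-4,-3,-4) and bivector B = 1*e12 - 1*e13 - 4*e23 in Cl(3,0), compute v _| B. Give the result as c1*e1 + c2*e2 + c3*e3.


Left contraction v _| B = <vB>_1 (grade-1 part of the geometric product vB).
Using e1_|e12 = e2, e2_|e12 = -e1, e1_|e13 = e3, e3_|e13 = -e1, e2_|e23 = e3, e3_|e23 = -e2:
e1 coeff: -v2*b12 - v3*b13 = -(-3)*(1) - (-4)*(-1) = -1
e2 coeff: v1*b12 - v3*b23 = (-4)*(1) - (-4)*(-4) = -20
e3 coeff: v1*b13 + v2*b23 = (-4)*(-1) + (-3)*(-4) = 16
v _| B = -1*e1 - 20*e2 + 16*e3


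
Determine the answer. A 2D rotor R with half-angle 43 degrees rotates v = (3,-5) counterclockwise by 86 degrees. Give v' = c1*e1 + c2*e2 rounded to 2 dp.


Rotor R = cos(43deg) - sin(43deg)*e12
Rotation angle theta = 2 * 43 = 86 degrees
v' = R*v*~R rotates v by theta.
cos(86deg) = 0.0698, sin(86deg) = 0.9976
v'_1 = 3*cos(86deg) - (-5)*sin(86deg)
= 3*0.0698 - (-5)*0.9976
= 5.20
v'_2 = 3*sin(86deg) + (-5)*cos(86deg)
= 3*0.9976 + (-5)*0.0698
= 2.64
v' = 5.20*e1 + 2.64*e2


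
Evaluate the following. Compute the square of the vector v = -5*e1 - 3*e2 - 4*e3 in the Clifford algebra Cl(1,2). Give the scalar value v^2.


v^2 = sum of c_i^2 * e_i^2
Positive signature terms (e_i^2 = +1): (-5)^2 = 25
Negative signature terms (e_j^2 = -1): (-3)^2 + (-4)^2 = 25
v^2 = 25 - 25 = 0


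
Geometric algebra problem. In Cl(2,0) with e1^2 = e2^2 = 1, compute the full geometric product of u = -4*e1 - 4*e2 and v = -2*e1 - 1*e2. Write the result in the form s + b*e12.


Expand: (-4*e1 - 4*e2)(-2*e1 - 1*e2)
= (-4)*(-2)*e1e1 + (-4)*(-1)*e1e2 + (-4)*(-2)*e2e1 + (-4)*(-1)*e2e2
Using e1^2 = e2^2 = 1, e2e1 = -e1e2:
Scalar part s = (-4)*(-2) + (-4)*(-1) = 8 + 4 = 12
Bivector part b = (-4)*(-1) - (-4)*(-2) = 4 - 8 = -4
uv = 12 - 4*e12
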